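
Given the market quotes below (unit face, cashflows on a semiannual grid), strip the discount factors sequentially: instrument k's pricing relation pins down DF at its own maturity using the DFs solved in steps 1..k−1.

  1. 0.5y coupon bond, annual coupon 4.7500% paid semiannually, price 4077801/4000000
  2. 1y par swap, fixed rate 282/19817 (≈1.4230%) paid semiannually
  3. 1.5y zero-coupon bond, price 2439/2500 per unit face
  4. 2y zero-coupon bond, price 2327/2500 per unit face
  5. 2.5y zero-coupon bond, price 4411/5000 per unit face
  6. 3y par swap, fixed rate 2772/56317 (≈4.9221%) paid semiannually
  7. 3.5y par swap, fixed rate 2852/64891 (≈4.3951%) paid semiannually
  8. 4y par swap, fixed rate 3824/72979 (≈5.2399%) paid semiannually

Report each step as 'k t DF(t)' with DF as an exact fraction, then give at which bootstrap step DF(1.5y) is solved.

1 1/2 4979/5000
2 1 9859/10000
3 3/2 2439/2500
4 2 2327/2500
5 5/2 4411/5000
6 3 4307/5000
7 7/2 4287/5000
8 4 1011/1250
DF(1.5y) is solved at step 3

step 1 [0.5y] bond c/2=19/800: DF=(4077801/4000000 − 19/800·(0))/(1+19/800) = 4979/5000 ≈ 0.995800
step 2 [1y] swap r/2=141/19817: DF=(1 − 141/19817·(0.995800))/(1+141/19817) = 9859/10000 ≈ 0.985900
step 3 [1.5y] zero: DF = P = 2439/2500 ≈ 0.975600
step 4 [2y] zero: DF = P = 2327/2500 ≈ 0.930800
step 5 [2.5y] zero: DF = P = 4411/5000 ≈ 0.882200
step 6 [3y] swap r/2=1386/56317: DF=(1 − 1386/56317·(0.995800+0.985900+0.975600+0.930800+0.882200))/(1+1386/56317) = 4307/5000 ≈ 0.861400
step 7 [3.5y] swap r/2=1426/64891: DF=(1 − 1426/64891·(0.995800+0.985900+0.975600+0.930800+0.882200+0.861400))/(1+1426/64891) = 4287/5000 ≈ 0.857400
step 8 [4y] swap r/2=1912/72979: DF=(1 − 1912/72979·(0.995800+0.985900+0.975600+0.930800+0.882200+0.861400+0.857400))/(1+1912/72979) = 1011/1250 ≈ 0.808800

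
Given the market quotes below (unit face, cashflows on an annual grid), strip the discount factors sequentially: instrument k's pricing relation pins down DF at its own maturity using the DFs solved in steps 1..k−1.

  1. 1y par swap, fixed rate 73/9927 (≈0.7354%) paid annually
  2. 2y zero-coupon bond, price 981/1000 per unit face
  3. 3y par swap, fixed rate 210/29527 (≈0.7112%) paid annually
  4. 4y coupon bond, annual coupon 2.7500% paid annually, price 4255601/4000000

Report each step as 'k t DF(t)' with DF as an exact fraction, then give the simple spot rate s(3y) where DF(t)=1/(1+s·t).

step 1 [1y] swap r/1=73/9927: DF=(1 − 73/9927·(0))/(1+73/9927) = 9927/10000 ≈ 0.992700
step 2 [2y] zero: DF = P = 981/1000 ≈ 0.981000
step 3 [3y] swap r/1=210/29527: DF=(1 − 210/29527·(0.992700+0.981000))/(1+210/29527) = 979/1000 ≈ 0.979000
step 4 [4y] bond c/1=11/400: DF=(4255601/4000000 − 11/400·(0.992700+0.981000+0.979000))/(1+11/400) = 2391/2500 ≈ 0.956400

1 1 9927/10000
2 2 981/1000
3 3 979/1000
4 4 2391/2500
s(3y) = (1/(979/1000) − 1)/(3) = 7/979 ≈ 0.7150%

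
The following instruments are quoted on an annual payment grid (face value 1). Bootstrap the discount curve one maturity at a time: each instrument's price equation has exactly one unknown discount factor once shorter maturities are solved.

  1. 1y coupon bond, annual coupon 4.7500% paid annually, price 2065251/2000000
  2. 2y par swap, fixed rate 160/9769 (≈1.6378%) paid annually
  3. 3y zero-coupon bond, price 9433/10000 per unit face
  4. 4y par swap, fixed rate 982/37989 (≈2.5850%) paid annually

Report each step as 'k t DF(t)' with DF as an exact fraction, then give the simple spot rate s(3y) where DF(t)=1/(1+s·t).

step 1 [1y] bond c/1=19/400: DF=(2065251/2000000 − 19/400·(0))/(1+19/400) = 4929/5000 ≈ 0.985800
step 2 [2y] swap r/1=160/9769: DF=(1 − 160/9769·(0.985800))/(1+160/9769) = 121/125 ≈ 0.968000
step 3 [3y] zero: DF = P = 9433/10000 ≈ 0.943300
step 4 [4y] swap r/1=982/37989: DF=(1 − 982/37989·(0.985800+0.968000+0.943300))/(1+982/37989) = 4509/5000 ≈ 0.901800

1 1 4929/5000
2 2 121/125
3 3 9433/10000
4 4 4509/5000
s(3y) = (1/(9433/10000) − 1)/(3) = 189/9433 ≈ 2.0036%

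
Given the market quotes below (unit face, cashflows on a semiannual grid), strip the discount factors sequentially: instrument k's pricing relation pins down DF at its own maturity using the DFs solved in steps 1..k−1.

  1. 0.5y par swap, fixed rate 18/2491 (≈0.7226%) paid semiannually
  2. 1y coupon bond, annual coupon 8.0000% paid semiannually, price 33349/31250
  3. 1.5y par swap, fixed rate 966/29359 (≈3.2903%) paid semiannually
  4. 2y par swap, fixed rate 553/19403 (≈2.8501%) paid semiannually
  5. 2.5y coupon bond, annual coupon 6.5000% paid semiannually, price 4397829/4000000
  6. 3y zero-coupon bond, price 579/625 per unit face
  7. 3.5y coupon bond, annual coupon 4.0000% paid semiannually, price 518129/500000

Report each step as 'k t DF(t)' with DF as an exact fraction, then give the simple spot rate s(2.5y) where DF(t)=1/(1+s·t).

step 1 [0.5y] swap r/2=9/2491: DF=(1 − 9/2491·(0))/(1+9/2491) = 2491/2500 ≈ 0.996400
step 2 [1y] bond c/2=1/25: DF=(33349/31250 − 1/25·(0.996400))/(1+1/25) = 4939/5000 ≈ 0.987800
step 3 [1.5y] swap r/2=483/29359: DF=(1 − 483/29359·(0.996400+0.987800))/(1+483/29359) = 9517/10000 ≈ 0.951700
step 4 [2y] swap r/2=553/38806: DF=(1 − 553/38806·(0.996400+0.987800+0.951700))/(1+553/38806) = 9447/10000 ≈ 0.944700
step 5 [2.5y] bond c/2=13/400: DF=(4397829/4000000 − 13/400·(0.996400+0.987800+0.951700+0.944700))/(1+13/400) = 9427/10000 ≈ 0.942700
step 6 [3y] zero: DF = P = 579/625 ≈ 0.926400
step 7 [3.5y] bond c/2=1/50: DF=(518129/500000 − 1/50·(0.996400+0.987800+0.951700+0.944700+0.942700+0.926400))/(1+1/50) = 1129/1250 ≈ 0.903200

1 1/2 2491/2500
2 1 4939/5000
3 3/2 9517/10000
4 2 9447/10000
5 5/2 9427/10000
6 3 579/625
7 7/2 1129/1250
s(2.5y) = (1/(9427/10000) − 1)/(5/2) = 1146/47135 ≈ 2.4313%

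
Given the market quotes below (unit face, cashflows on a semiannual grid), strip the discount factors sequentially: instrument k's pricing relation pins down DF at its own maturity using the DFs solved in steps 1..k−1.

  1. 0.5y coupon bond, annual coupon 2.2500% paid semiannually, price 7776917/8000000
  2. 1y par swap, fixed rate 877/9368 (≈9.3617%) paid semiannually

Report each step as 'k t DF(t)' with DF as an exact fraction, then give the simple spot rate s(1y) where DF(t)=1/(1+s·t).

1 1/2 9613/10000
2 1 9123/10000
s(1y) = (1/(9123/10000) − 1)/(1) = 877/9123 ≈ 9.6131%

step 1 [0.5y] bond c/2=9/800: DF=(7776917/8000000 − 9/800·(0))/(1+9/800) = 9613/10000 ≈ 0.961300
step 2 [1y] swap r/2=877/18736: DF=(1 − 877/18736·(0.961300))/(1+877/18736) = 9123/10000 ≈ 0.912300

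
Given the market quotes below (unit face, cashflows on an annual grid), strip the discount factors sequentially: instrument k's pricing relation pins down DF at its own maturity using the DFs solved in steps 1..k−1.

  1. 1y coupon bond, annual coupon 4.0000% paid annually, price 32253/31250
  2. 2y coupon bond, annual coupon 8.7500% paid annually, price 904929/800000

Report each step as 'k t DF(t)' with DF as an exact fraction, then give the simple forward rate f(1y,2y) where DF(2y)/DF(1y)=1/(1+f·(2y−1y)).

1 1 2481/2500
2 2 9603/10000
f(1y,2y) = ((2481/2500)/(9603/10000) − 1)/(1) = 107/3201 ≈ 3.3427%

step 1 [1y] bond c/1=1/25: DF=(32253/31250 − 1/25·(0))/(1+1/25) = 2481/2500 ≈ 0.992400
step 2 [2y] bond c/1=7/80: DF=(904929/800000 − 7/80·(0.992400))/(1+7/80) = 9603/10000 ≈ 0.960300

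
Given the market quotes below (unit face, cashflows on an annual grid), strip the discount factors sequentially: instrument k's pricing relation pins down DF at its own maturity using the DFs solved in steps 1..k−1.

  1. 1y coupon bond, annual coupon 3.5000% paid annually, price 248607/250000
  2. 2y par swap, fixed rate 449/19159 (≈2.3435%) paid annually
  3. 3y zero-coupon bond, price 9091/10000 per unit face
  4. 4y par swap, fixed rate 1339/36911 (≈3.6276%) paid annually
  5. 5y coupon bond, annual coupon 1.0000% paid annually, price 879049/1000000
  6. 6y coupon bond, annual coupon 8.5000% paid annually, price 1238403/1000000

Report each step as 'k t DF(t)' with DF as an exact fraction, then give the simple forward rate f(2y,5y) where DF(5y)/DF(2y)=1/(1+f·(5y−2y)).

step 1 [1y] bond c/1=7/200: DF=(248607/250000 − 7/200·(0))/(1+7/200) = 1201/1250 ≈ 0.960800
step 2 [2y] swap r/1=449/19159: DF=(1 − 449/19159·(0.960800))/(1+449/19159) = 9551/10000 ≈ 0.955100
step 3 [3y] zero: DF = P = 9091/10000 ≈ 0.909100
step 4 [4y] swap r/1=1339/36911: DF=(1 − 1339/36911·(0.960800+0.955100+0.909100))/(1+1339/36911) = 8661/10000 ≈ 0.866100
step 5 [5y] bond c/1=1/100: DF=(879049/1000000 − 1/100·(0.960800+0.955100+0.909100+0.866100))/(1+1/100) = 4169/5000 ≈ 0.833800
step 6 [6y] bond c/1=17/200: DF=(1238403/1000000 − 17/200·(0.960800+0.955100+0.909100+0.866100+0.833800))/(1+17/200) = 7869/10000 ≈ 0.786900

1 1 1201/1250
2 2 9551/10000
3 3 9091/10000
4 4 8661/10000
5 5 4169/5000
6 6 7869/10000
f(2y,5y) = ((9551/10000)/(4169/5000) − 1)/(3) = 1213/25014 ≈ 4.8493%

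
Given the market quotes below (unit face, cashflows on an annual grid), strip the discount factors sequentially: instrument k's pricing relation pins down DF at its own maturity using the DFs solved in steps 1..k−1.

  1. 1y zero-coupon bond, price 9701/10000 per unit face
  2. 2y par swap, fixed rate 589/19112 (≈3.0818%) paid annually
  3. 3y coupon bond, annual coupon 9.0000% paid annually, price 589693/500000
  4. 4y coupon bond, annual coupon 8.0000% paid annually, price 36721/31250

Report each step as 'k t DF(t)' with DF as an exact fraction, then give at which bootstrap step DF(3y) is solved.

1 1 9701/10000
2 2 9411/10000
3 3 4621/5000
4 4 439/500
DF(3y) is solved at step 3

step 1 [1y] zero: DF = P = 9701/10000 ≈ 0.970100
step 2 [2y] swap r/1=589/19112: DF=(1 − 589/19112·(0.970100))/(1+589/19112) = 9411/10000 ≈ 0.941100
step 3 [3y] bond c/1=9/100: DF=(589693/500000 − 9/100·(0.970100+0.941100))/(1+9/100) = 4621/5000 ≈ 0.924200
step 4 [4y] bond c/1=2/25: DF=(36721/31250 − 2/25·(0.970100+0.941100+0.924200))/(1+2/25) = 439/500 ≈ 0.878000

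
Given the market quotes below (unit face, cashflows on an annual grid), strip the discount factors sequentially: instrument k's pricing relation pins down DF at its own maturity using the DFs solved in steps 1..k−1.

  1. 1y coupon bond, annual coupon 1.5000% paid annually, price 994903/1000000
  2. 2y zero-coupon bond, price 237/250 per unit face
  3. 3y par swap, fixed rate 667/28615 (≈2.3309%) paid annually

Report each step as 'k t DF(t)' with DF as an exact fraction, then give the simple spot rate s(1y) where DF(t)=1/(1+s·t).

1 1 4901/5000
2 2 237/250
3 3 9333/10000
s(1y) = (1/(4901/5000) − 1)/(1) = 99/4901 ≈ 2.0200%

step 1 [1y] bond c/1=3/200: DF=(994903/1000000 − 3/200·(0))/(1+3/200) = 4901/5000 ≈ 0.980200
step 2 [2y] zero: DF = P = 237/250 ≈ 0.948000
step 3 [3y] swap r/1=667/28615: DF=(1 − 667/28615·(0.980200+0.948000))/(1+667/28615) = 9333/10000 ≈ 0.933300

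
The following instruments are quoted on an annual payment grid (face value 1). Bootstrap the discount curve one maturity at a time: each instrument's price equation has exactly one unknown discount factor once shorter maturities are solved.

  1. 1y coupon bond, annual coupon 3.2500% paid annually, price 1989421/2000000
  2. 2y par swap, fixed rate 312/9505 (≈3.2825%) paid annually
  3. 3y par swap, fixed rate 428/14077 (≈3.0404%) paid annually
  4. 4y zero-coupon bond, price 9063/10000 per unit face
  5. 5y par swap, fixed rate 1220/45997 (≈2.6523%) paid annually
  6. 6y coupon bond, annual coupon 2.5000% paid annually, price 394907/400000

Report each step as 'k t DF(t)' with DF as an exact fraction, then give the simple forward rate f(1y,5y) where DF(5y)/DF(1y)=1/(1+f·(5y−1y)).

1 1 4817/5000
2 2 586/625
3 3 1143/1250
4 4 9063/10000
5 5 439/500
6 6 851/1000
f(1y,5y) = ((4817/5000)/(439/500) − 1)/(4) = 427/17560 ≈ 2.4317%

step 1 [1y] bond c/1=13/400: DF=(1989421/2000000 − 13/400·(0))/(1+13/400) = 4817/5000 ≈ 0.963400
step 2 [2y] swap r/1=312/9505: DF=(1 − 312/9505·(0.963400))/(1+312/9505) = 586/625 ≈ 0.937600
step 3 [3y] swap r/1=428/14077: DF=(1 − 428/14077·(0.963400+0.937600))/(1+428/14077) = 1143/1250 ≈ 0.914400
step 4 [4y] zero: DF = P = 9063/10000 ≈ 0.906300
step 5 [5y] swap r/1=1220/45997: DF=(1 − 1220/45997·(0.963400+0.937600+0.914400+0.906300))/(1+1220/45997) = 439/500 ≈ 0.878000
step 6 [6y] bond c/1=1/40: DF=(394907/400000 − 1/40·(0.963400+0.937600+0.914400+0.906300+0.878000))/(1+1/40) = 851/1000 ≈ 0.851000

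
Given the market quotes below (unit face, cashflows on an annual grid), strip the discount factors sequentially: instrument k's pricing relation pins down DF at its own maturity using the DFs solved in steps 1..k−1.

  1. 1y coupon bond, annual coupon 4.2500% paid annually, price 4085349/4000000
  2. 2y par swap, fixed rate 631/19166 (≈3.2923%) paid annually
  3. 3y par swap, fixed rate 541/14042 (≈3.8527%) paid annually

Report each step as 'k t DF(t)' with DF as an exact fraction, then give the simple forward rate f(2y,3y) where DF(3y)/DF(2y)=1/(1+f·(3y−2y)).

1 1 9797/10000
2 2 9369/10000
3 3 4459/5000
f(2y,3y) = ((9369/10000)/(4459/5000) − 1)/(1) = 451/8918 ≈ 5.0572%

step 1 [1y] bond c/1=17/400: DF=(4085349/4000000 − 17/400·(0))/(1+17/400) = 9797/10000 ≈ 0.979700
step 2 [2y] swap r/1=631/19166: DF=(1 − 631/19166·(0.979700))/(1+631/19166) = 9369/10000 ≈ 0.936900
step 3 [3y] swap r/1=541/14042: DF=(1 − 541/14042·(0.979700+0.936900))/(1+541/14042) = 4459/5000 ≈ 0.891800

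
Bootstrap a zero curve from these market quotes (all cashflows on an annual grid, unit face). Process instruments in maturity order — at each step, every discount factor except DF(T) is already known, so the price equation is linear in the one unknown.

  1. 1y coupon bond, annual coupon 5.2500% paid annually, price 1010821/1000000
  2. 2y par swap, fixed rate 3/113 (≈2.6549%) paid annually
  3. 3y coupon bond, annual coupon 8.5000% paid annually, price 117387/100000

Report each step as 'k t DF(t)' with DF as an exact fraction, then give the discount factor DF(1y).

1 1 2401/2500
2 2 9493/10000
3 3 9323/10000
DF(1y) = 2401/2500 ≈ 0.960400

step 1 [1y] bond c/1=21/400: DF=(1010821/1000000 − 21/400·(0))/(1+21/400) = 2401/2500 ≈ 0.960400
step 2 [2y] swap r/1=3/113: DF=(1 − 3/113·(0.960400))/(1+3/113) = 9493/10000 ≈ 0.949300
step 3 [3y] bond c/1=17/200: DF=(117387/100000 − 17/200·(0.960400+0.949300))/(1+17/200) = 9323/10000 ≈ 0.932300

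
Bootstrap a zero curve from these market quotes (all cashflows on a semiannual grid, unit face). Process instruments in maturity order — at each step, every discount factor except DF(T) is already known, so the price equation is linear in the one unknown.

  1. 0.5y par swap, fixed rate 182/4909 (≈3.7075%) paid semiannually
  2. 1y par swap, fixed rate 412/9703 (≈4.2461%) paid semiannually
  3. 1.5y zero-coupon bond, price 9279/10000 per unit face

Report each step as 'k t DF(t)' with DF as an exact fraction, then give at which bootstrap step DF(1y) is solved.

step 1 [0.5y] swap r/2=91/4909: DF=(1 − 91/4909·(0))/(1+91/4909) = 4909/5000 ≈ 0.981800
step 2 [1y] swap r/2=206/9703: DF=(1 − 206/9703·(0.981800))/(1+206/9703) = 2397/2500 ≈ 0.958800
step 3 [1.5y] zero: DF = P = 9279/10000 ≈ 0.927900

1 1/2 4909/5000
2 1 2397/2500
3 3/2 9279/10000
DF(1y) is solved at step 2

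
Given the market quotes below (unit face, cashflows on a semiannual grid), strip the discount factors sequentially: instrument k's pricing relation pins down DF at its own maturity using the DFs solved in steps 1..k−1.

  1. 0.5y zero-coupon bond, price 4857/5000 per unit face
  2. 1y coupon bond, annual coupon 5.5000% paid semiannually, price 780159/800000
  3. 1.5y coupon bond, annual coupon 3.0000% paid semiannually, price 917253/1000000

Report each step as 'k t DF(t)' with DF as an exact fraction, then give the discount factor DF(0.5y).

step 1 [0.5y] zero: DF = P = 4857/5000 ≈ 0.971400
step 2 [1y] bond c/2=11/400: DF=(780159/800000 − 11/400·(0.971400))/(1+11/400) = 9231/10000 ≈ 0.923100
step 3 [1.5y] bond c/2=3/200: DF=(917253/1000000 − 3/200·(0.971400+0.923100))/(1+3/200) = 8757/10000 ≈ 0.875700

1 1/2 4857/5000
2 1 9231/10000
3 3/2 8757/10000
DF(0.5y) = 4857/5000 ≈ 0.971400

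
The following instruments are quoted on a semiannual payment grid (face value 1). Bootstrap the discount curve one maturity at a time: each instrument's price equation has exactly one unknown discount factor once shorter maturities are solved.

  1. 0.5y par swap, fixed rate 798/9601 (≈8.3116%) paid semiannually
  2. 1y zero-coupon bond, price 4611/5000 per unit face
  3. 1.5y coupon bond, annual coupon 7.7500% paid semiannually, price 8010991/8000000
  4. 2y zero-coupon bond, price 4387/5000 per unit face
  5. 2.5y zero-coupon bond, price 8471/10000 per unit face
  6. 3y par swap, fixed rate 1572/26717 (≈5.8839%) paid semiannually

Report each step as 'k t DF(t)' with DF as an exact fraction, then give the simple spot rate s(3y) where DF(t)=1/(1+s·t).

1 1/2 9601/10000
2 1 4611/5000
3 3/2 4469/5000
4 2 4387/5000
5 5/2 8471/10000
6 3 2107/2500
s(3y) = (1/(2107/2500) − 1)/(3) = 131/2107 ≈ 6.2174%

step 1 [0.5y] swap r/2=399/9601: DF=(1 − 399/9601·(0))/(1+399/9601) = 9601/10000 ≈ 0.960100
step 2 [1y] zero: DF = P = 4611/5000 ≈ 0.922200
step 3 [1.5y] bond c/2=31/800: DF=(8010991/8000000 − 31/800·(0.960100+0.922200))/(1+31/800) = 4469/5000 ≈ 0.893800
step 4 [2y] zero: DF = P = 4387/5000 ≈ 0.877400
step 5 [2.5y] zero: DF = P = 8471/10000 ≈ 0.847100
step 6 [3y] swap r/2=786/26717: DF=(1 − 786/26717·(0.960100+0.922200+0.893800+0.877400+0.847100))/(1+786/26717) = 2107/2500 ≈ 0.842800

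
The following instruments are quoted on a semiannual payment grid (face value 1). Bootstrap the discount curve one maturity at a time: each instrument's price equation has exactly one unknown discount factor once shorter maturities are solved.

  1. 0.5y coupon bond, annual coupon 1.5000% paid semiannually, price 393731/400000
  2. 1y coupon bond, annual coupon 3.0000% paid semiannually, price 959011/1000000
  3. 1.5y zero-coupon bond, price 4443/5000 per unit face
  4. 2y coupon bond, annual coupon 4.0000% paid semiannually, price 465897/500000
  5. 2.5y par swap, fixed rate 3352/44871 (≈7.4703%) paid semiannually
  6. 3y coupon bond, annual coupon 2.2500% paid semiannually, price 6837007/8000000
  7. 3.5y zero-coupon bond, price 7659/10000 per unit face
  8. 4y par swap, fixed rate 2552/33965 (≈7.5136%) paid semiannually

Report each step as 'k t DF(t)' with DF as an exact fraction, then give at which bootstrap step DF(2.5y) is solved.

1 1/2 977/1000
2 1 1163/1250
3 3/2 4443/5000
4 2 8587/10000
5 5/2 2081/2500
6 3 497/625
7 7/2 7659/10000
8 4 931/1250
DF(2.5y) is solved at step 5

step 1 [0.5y] bond c/2=3/400: DF=(393731/400000 − 3/400·(0))/(1+3/400) = 977/1000 ≈ 0.977000
step 2 [1y] bond c/2=3/200: DF=(959011/1000000 − 3/200·(0.977000))/(1+3/200) = 1163/1250 ≈ 0.930400
step 3 [1.5y] zero: DF = P = 4443/5000 ≈ 0.888600
step 4 [2y] bond c/2=1/50: DF=(465897/500000 − 1/50·(0.977000+0.930400+0.888600))/(1+1/50) = 8587/10000 ≈ 0.858700
step 5 [2.5y] swap r/2=1676/44871: DF=(1 − 1676/44871·(0.977000+0.930400+0.888600+0.858700))/(1+1676/44871) = 2081/2500 ≈ 0.832400
step 6 [3y] bond c/2=9/800: DF=(6837007/8000000 − 9/800·(0.977000+0.930400+0.888600+0.858700+0.832400))/(1+9/800) = 497/625 ≈ 0.795200
step 7 [3.5y] zero: DF = P = 7659/10000 ≈ 0.765900
step 8 [4y] swap r/2=1276/33965: DF=(1 − 1276/33965·(0.977000+0.930400+0.888600+0.858700+0.832400+0.795200+0.765900))/(1+1276/33965) = 931/1250 ≈ 0.744800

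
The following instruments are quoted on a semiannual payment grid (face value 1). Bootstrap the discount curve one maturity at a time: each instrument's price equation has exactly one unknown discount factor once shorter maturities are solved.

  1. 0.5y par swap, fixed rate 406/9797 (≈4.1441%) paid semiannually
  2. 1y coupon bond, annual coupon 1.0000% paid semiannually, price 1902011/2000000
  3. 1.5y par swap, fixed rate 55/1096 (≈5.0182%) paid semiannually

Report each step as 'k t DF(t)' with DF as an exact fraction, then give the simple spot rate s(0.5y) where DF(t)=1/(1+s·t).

1 1/2 9797/10000
2 1 4707/5000
3 3/2 1857/2000
s(0.5y) = (1/(9797/10000) − 1)/(1/2) = 406/9797 ≈ 4.1441%

step 1 [0.5y] swap r/2=203/9797: DF=(1 − 203/9797·(0))/(1+203/9797) = 9797/10000 ≈ 0.979700
step 2 [1y] bond c/2=1/200: DF=(1902011/2000000 − 1/200·(0.979700))/(1+1/200) = 4707/5000 ≈ 0.941400
step 3 [1.5y] swap r/2=55/2192: DF=(1 − 55/2192·(0.979700+0.941400))/(1+55/2192) = 1857/2000 ≈ 0.928500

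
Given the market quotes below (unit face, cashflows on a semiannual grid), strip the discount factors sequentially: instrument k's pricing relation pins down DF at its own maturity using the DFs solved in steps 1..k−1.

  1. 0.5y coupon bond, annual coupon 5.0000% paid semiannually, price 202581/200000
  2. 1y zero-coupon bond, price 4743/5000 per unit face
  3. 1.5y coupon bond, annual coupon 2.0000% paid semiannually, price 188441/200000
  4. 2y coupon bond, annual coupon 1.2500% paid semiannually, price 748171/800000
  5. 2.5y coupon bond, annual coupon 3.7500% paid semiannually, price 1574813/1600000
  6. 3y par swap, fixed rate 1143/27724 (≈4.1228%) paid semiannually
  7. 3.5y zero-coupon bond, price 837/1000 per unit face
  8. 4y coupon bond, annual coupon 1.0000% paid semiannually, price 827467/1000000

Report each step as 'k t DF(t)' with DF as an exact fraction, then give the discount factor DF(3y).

1 1/2 4941/5000
2 1 4743/5000
3 3/2 9137/10000
4 2 9117/10000
5 5/2 8969/10000
6 3 8857/10000
7 7/2 837/1000
8 4 1979/2500
DF(3y) = 8857/10000 ≈ 0.885700

step 1 [0.5y] bond c/2=1/40: DF=(202581/200000 − 1/40·(0))/(1+1/40) = 4941/5000 ≈ 0.988200
step 2 [1y] zero: DF = P = 4743/5000 ≈ 0.948600
step 3 [1.5y] bond c/2=1/100: DF=(188441/200000 − 1/100·(0.988200+0.948600))/(1+1/100) = 9137/10000 ≈ 0.913700
step 4 [2y] bond c/2=1/160: DF=(748171/800000 − 1/160·(0.988200+0.948600+0.913700))/(1+1/160) = 9117/10000 ≈ 0.911700
step 5 [2.5y] bond c/2=3/160: DF=(1574813/1600000 − 3/160·(0.988200+0.948600+0.913700+0.911700))/(1+3/160) = 8969/10000 ≈ 0.896900
step 6 [3y] swap r/2=1143/55448: DF=(1 − 1143/55448·(0.988200+0.948600+0.913700+0.911700+0.896900))/(1+1143/55448) = 8857/10000 ≈ 0.885700
step 7 [3.5y] zero: DF = P = 837/1000 ≈ 0.837000
step 8 [4y] bond c/2=1/200: DF=(827467/1000000 − 1/200·(0.988200+0.948600+0.913700+0.911700+0.896900+0.885700+0.837000))/(1+1/200) = 1979/2500 ≈ 0.791600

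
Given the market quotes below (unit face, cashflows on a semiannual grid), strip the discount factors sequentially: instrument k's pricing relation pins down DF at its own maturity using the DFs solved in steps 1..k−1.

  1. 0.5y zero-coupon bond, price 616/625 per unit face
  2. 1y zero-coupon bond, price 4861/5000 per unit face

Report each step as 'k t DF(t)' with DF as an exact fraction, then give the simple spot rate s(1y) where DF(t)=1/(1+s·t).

1 1/2 616/625
2 1 4861/5000
s(1y) = (1/(4861/5000) − 1)/(1) = 139/4861 ≈ 2.8595%

step 1 [0.5y] zero: DF = P = 616/625 ≈ 0.985600
step 2 [1y] zero: DF = P = 4861/5000 ≈ 0.972200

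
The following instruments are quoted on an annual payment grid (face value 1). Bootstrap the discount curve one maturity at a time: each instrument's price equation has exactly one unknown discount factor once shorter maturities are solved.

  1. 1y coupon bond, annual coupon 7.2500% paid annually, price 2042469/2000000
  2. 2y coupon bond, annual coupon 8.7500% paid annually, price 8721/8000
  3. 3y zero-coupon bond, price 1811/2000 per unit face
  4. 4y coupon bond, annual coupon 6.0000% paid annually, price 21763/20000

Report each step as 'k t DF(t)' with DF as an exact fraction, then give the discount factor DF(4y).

step 1 [1y] bond c/1=29/400: DF=(2042469/2000000 − 29/400·(0))/(1+29/400) = 4761/5000 ≈ 0.952200
step 2 [2y] bond c/1=7/80: DF=(8721/8000 − 7/80·(0.952200))/(1+7/80) = 4629/5000 ≈ 0.925800
step 3 [3y] zero: DF = P = 1811/2000 ≈ 0.905500
step 4 [4y] bond c/1=3/50: DF=(21763/20000 − 3/50·(0.952200+0.925800+0.905500))/(1+3/50) = 869/1000 ≈ 0.869000

1 1 4761/5000
2 2 4629/5000
3 3 1811/2000
4 4 869/1000
DF(4y) = 869/1000 ≈ 0.869000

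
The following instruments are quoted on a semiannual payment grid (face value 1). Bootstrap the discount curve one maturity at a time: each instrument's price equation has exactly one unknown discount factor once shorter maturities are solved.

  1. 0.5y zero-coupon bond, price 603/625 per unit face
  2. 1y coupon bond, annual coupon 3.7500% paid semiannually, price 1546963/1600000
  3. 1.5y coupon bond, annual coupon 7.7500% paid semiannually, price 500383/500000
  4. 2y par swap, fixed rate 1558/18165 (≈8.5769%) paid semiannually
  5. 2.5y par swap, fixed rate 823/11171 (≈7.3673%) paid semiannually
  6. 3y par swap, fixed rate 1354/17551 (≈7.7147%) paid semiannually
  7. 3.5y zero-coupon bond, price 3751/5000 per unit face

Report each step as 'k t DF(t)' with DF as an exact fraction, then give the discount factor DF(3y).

step 1 [0.5y] zero: DF = P = 603/625 ≈ 0.964800
step 2 [1y] bond c/2=3/160: DF=(1546963/1600000 − 3/160·(0.964800))/(1+3/160) = 9313/10000 ≈ 0.931300
step 3 [1.5y] bond c/2=31/800: DF=(500383/500000 − 31/800·(0.964800+0.931300))/(1+31/800) = 8927/10000 ≈ 0.892700
step 4 [2y] swap r/2=779/18165: DF=(1 − 779/18165·(0.964800+0.931300+0.892700))/(1+779/18165) = 4221/5000 ≈ 0.844200
step 5 [2.5y] swap r/2=823/22342: DF=(1 − 823/22342·(0.964800+0.931300+0.892700+0.844200))/(1+823/22342) = 4177/5000 ≈ 0.835400
step 6 [3y] swap r/2=677/17551: DF=(1 − 677/17551·(0.964800+0.931300+0.892700+0.844200+0.835400))/(1+677/17551) = 7969/10000 ≈ 0.796900
step 7 [3.5y] zero: DF = P = 3751/5000 ≈ 0.750200

1 1/2 603/625
2 1 9313/10000
3 3/2 8927/10000
4 2 4221/5000
5 5/2 4177/5000
6 3 7969/10000
7 7/2 3751/5000
DF(3y) = 7969/10000 ≈ 0.796900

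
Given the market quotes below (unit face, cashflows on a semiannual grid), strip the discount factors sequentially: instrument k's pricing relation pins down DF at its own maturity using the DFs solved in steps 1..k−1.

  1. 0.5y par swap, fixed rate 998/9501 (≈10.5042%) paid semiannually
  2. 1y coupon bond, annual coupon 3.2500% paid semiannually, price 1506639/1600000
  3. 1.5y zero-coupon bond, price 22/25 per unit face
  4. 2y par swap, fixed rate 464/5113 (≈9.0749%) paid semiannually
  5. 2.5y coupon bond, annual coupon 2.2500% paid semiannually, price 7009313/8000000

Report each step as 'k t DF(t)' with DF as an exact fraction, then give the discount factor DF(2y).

1 1/2 9501/10000
2 1 4557/5000
3 3/2 22/25
4 2 1047/1250
5 5/2 4133/5000
DF(2y) = 1047/1250 ≈ 0.837600

step 1 [0.5y] swap r/2=499/9501: DF=(1 − 499/9501·(0))/(1+499/9501) = 9501/10000 ≈ 0.950100
step 2 [1y] bond c/2=13/800: DF=(1506639/1600000 − 13/800·(0.950100))/(1+13/800) = 4557/5000 ≈ 0.911400
step 3 [1.5y] zero: DF = P = 22/25 ≈ 0.880000
step 4 [2y] swap r/2=232/5113: DF=(1 − 232/5113·(0.950100+0.911400+0.880000))/(1+232/5113) = 1047/1250 ≈ 0.837600
step 5 [2.5y] bond c/2=9/800: DF=(7009313/8000000 − 9/800·(0.950100+0.911400+0.880000+0.837600))/(1+9/800) = 4133/5000 ≈ 0.826600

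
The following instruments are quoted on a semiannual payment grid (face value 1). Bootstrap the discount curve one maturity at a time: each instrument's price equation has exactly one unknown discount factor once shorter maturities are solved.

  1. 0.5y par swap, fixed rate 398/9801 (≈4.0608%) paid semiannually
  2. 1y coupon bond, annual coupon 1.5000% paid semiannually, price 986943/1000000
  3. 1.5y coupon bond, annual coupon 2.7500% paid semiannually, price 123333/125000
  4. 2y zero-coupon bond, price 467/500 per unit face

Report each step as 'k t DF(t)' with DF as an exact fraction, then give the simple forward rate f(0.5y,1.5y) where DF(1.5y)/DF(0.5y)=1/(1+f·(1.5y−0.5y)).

step 1 [0.5y] swap r/2=199/9801: DF=(1 − 199/9801·(0))/(1+199/9801) = 9801/10000 ≈ 0.980100
step 2 [1y] bond c/2=3/400: DF=(986943/1000000 − 3/400·(0.980100))/(1+3/400) = 9723/10000 ≈ 0.972300
step 3 [1.5y] bond c/2=11/800: DF=(123333/125000 − 11/800·(0.980100+0.972300))/(1+11/800) = 2367/2500 ≈ 0.946800
step 4 [2y] zero: DF = P = 467/500 ≈ 0.934000

1 1/2 9801/10000
2 1 9723/10000
3 3/2 2367/2500
4 2 467/500
f(0.5y,1.5y) = ((9801/10000)/(2367/2500) − 1)/(1) = 37/1052 ≈ 3.5171%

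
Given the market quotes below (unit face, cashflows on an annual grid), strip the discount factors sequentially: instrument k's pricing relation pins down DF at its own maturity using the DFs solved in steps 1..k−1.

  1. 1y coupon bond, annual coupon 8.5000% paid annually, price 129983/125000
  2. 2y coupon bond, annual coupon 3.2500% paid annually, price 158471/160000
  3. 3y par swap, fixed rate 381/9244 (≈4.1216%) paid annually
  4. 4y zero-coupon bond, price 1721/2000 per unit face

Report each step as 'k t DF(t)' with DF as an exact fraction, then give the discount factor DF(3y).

step 1 [1y] bond c/1=17/200: DF=(129983/125000 − 17/200·(0))/(1+17/200) = 599/625 ≈ 0.958400
step 2 [2y] bond c/1=13/400: DF=(158471/160000 − 13/400·(0.958400))/(1+13/400) = 9291/10000 ≈ 0.929100
step 3 [3y] swap r/1=381/9244: DF=(1 − 381/9244·(0.958400+0.929100))/(1+381/9244) = 8857/10000 ≈ 0.885700
step 4 [4y] zero: DF = P = 1721/2000 ≈ 0.860500

1 1 599/625
2 2 9291/10000
3 3 8857/10000
4 4 1721/2000
DF(3y) = 8857/10000 ≈ 0.885700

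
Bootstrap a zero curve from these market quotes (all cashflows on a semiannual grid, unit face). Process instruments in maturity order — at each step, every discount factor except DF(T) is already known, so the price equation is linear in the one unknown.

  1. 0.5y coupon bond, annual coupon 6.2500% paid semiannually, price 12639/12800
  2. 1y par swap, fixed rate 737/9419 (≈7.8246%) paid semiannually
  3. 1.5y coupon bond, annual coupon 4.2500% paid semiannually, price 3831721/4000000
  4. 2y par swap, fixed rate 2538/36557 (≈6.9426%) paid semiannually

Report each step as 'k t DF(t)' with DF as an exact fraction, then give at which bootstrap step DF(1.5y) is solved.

step 1 [0.5y] bond c/2=1/32: DF=(12639/12800 − 1/32·(0))/(1+1/32) = 383/400 ≈ 0.957500
step 2 [1y] swap r/2=737/18838: DF=(1 − 737/18838·(0.957500))/(1+737/18838) = 9263/10000 ≈ 0.926300
step 3 [1.5y] bond c/2=17/800: DF=(3831721/4000000 − 17/800·(0.957500+0.926300))/(1+17/800) = 2247/2500 ≈ 0.898800
step 4 [2y] swap r/2=1269/36557: DF=(1 − 1269/36557·(0.957500+0.926300+0.898800))/(1+1269/36557) = 8731/10000 ≈ 0.873100

1 1/2 383/400
2 1 9263/10000
3 3/2 2247/2500
4 2 8731/10000
DF(1.5y) is solved at step 3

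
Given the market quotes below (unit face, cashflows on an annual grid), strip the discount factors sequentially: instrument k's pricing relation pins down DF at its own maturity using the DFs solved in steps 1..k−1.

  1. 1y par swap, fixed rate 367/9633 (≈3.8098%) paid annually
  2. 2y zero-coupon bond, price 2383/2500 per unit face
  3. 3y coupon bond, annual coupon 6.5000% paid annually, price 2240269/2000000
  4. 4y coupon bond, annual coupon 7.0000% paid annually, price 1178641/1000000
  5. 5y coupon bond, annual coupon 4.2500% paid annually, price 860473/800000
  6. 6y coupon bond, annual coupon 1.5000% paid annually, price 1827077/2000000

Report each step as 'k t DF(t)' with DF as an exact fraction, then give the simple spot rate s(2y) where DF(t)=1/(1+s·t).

step 1 [1y] swap r/1=367/9633: DF=(1 − 367/9633·(0))/(1+367/9633) = 9633/10000 ≈ 0.963300
step 2 [2y] zero: DF = P = 2383/2500 ≈ 0.953200
step 3 [3y] bond c/1=13/200: DF=(2240269/2000000 − 13/200·(0.963300+0.953200))/(1+13/200) = 2337/2500 ≈ 0.934800
step 4 [4y] bond c/1=7/100: DF=(1178641/1000000 − 7/100·(0.963300+0.953200+0.934800))/(1+7/100) = 183/200 ≈ 0.915000
step 5 [5y] bond c/1=17/400: DF=(860473/800000 − 17/400·(0.963300+0.953200+0.934800+0.915000))/(1+17/400) = 4391/5000 ≈ 0.878200
step 6 [6y] bond c/1=3/200: DF=(1827077/2000000 − 3/200·(0.963300+0.953200+0.934800+0.915000+0.878200))/(1+3/200) = 4157/5000 ≈ 0.831400

1 1 9633/10000
2 2 2383/2500
3 3 2337/2500
4 4 183/200
5 5 4391/5000
6 6 4157/5000
s(2y) = (1/(2383/2500) − 1)/(2) = 117/4766 ≈ 2.4549%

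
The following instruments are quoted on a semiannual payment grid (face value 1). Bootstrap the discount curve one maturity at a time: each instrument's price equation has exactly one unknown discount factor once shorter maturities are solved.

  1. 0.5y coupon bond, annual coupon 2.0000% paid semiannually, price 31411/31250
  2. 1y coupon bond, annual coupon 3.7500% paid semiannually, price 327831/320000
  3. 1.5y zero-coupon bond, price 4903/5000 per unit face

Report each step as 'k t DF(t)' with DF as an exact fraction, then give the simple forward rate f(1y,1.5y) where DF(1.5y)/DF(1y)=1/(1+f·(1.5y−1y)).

1 1/2 622/625
2 1 9873/10000
3 3/2 4903/5000
f(1y,1.5y) = ((9873/10000)/(4903/5000) − 1)/(1/2) = 67/4903 ≈ 1.3665%

step 1 [0.5y] bond c/2=1/100: DF=(31411/31250 − 1/100·(0))/(1+1/100) = 622/625 ≈ 0.995200
step 2 [1y] bond c/2=3/160: DF=(327831/320000 − 3/160·(0.995200))/(1+3/160) = 9873/10000 ≈ 0.987300
step 3 [1.5y] zero: DF = P = 4903/5000 ≈ 0.980600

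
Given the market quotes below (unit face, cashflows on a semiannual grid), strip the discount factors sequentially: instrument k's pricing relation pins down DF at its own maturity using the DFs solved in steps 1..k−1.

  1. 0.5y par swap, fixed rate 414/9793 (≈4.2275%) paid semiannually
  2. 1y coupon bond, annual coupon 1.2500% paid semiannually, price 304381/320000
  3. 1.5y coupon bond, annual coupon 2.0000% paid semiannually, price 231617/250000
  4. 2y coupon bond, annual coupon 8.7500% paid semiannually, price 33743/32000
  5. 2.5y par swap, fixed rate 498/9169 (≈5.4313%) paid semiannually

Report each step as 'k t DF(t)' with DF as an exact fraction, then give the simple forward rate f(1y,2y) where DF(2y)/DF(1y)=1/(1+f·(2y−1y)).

1 1/2 9793/10000
2 1 587/625
3 3/2 8983/10000
4 2 4461/5000
5 5/2 1751/2000
f(1y,2y) = ((587/625)/(4461/5000) − 1)/(1) = 235/4461 ≈ 5.2679%

step 1 [0.5y] swap r/2=207/9793: DF=(1 − 207/9793·(0))/(1+207/9793) = 9793/10000 ≈ 0.979300
step 2 [1y] bond c/2=1/160: DF=(304381/320000 − 1/160·(0.979300))/(1+1/160) = 587/625 ≈ 0.939200
step 3 [1.5y] bond c/2=1/100: DF=(231617/250000 − 1/100·(0.979300+0.939200))/(1+1/100) = 8983/10000 ≈ 0.898300
step 4 [2y] bond c/2=7/160: DF=(33743/32000 − 7/160·(0.979300+0.939200+0.898300))/(1+7/160) = 4461/5000 ≈ 0.892200
step 5 [2.5y] swap r/2=249/9169: DF=(1 − 249/9169·(0.979300+0.939200+0.898300+0.892200))/(1+249/9169) = 1751/2000 ≈ 0.875500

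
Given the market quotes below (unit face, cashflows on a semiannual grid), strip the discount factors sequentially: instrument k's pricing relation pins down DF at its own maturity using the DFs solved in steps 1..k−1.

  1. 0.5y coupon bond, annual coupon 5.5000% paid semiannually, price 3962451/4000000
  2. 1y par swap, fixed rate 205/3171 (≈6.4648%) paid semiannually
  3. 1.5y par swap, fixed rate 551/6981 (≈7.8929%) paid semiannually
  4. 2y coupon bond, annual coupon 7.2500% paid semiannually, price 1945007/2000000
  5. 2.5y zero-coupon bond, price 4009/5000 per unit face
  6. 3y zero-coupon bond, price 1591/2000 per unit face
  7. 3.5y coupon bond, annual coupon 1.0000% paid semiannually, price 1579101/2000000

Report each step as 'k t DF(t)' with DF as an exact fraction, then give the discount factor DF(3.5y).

step 1 [0.5y] bond c/2=11/400: DF=(3962451/4000000 − 11/400·(0))/(1+11/400) = 9641/10000 ≈ 0.964100
step 2 [1y] swap r/2=205/6342: DF=(1 − 205/6342·(0.964100))/(1+205/6342) = 1877/2000 ≈ 0.938500
step 3 [1.5y] swap r/2=551/13962: DF=(1 − 551/13962·(0.964100+0.938500))/(1+551/13962) = 4449/5000 ≈ 0.889800
step 4 [2y] bond c/2=29/800: DF=(1945007/2000000 − 29/800·(0.964100+0.938500+0.889800))/(1+29/800) = 1051/1250 ≈ 0.840800
step 5 [2.5y] zero: DF = P = 4009/5000 ≈ 0.801800
step 6 [3y] zero: DF = P = 1591/2000 ≈ 0.795500
step 7 [3.5y] bond c/2=1/200: DF=(1579101/2000000 − 1/200·(0.964100+0.938500+0.889800+0.840800+0.801800+0.795500))/(1+1/200) = 1899/2500 ≈ 0.759600

1 1/2 9641/10000
2 1 1877/2000
3 3/2 4449/5000
4 2 1051/1250
5 5/2 4009/5000
6 3 1591/2000
7 7/2 1899/2500
DF(3.5y) = 1899/2500 ≈ 0.759600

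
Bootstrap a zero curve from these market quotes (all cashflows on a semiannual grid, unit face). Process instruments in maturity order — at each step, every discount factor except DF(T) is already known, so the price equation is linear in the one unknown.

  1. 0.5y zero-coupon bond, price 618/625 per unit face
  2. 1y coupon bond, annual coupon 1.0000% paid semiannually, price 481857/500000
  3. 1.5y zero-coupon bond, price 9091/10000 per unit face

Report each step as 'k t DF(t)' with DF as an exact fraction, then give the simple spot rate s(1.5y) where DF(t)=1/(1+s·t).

1 1/2 618/625
2 1 477/500
3 3/2 9091/10000
s(1.5y) = (1/(9091/10000) − 1)/(3/2) = 606/9091 ≈ 6.6659%

step 1 [0.5y] zero: DF = P = 618/625 ≈ 0.988800
step 2 [1y] bond c/2=1/200: DF=(481857/500000 − 1/200·(0.988800))/(1+1/200) = 477/500 ≈ 0.954000
step 3 [1.5y] zero: DF = P = 9091/10000 ≈ 0.909100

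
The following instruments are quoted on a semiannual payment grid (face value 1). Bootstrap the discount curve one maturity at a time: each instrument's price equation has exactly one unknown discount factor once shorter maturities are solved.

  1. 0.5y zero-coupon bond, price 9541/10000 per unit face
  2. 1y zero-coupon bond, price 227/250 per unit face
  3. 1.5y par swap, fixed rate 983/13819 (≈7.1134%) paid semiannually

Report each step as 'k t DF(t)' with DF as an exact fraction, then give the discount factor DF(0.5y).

step 1 [0.5y] zero: DF = P = 9541/10000 ≈ 0.954100
step 2 [1y] zero: DF = P = 227/250 ≈ 0.908000
step 3 [1.5y] swap r/2=983/27638: DF=(1 − 983/27638·(0.954100+0.908000))/(1+983/27638) = 9017/10000 ≈ 0.901700

1 1/2 9541/10000
2 1 227/250
3 3/2 9017/10000
DF(0.5y) = 9541/10000 ≈ 0.954100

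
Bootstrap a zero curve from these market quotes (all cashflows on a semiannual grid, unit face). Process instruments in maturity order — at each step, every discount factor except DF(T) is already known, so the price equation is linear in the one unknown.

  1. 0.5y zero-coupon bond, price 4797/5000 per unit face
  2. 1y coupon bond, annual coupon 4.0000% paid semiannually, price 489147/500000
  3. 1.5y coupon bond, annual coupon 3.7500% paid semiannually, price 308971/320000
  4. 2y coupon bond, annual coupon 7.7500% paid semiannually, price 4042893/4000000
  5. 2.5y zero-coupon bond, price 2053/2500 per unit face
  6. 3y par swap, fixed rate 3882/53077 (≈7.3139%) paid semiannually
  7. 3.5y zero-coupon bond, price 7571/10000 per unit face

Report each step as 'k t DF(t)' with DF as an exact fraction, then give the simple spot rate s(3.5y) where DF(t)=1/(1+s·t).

step 1 [0.5y] zero: DF = P = 4797/5000 ≈ 0.959400
step 2 [1y] bond c/2=1/50: DF=(489147/500000 − 1/50·(0.959400))/(1+1/50) = 9403/10000 ≈ 0.940300
step 3 [1.5y] bond c/2=3/160: DF=(308971/320000 − 3/160·(0.959400+0.940300))/(1+3/160) = 1141/1250 ≈ 0.912800
step 4 [2y] bond c/2=31/800: DF=(4042893/4000000 − 31/800·(0.959400+0.940300+0.912800))/(1+31/800) = 8681/10000 ≈ 0.868100
step 5 [2.5y] zero: DF = P = 2053/2500 ≈ 0.821200
step 6 [3y] swap r/2=1941/53077: DF=(1 − 1941/53077·(0.959400+0.940300+0.912800+0.868100+0.821200))/(1+1941/53077) = 8059/10000 ≈ 0.805900
step 7 [3.5y] zero: DF = P = 7571/10000 ≈ 0.757100

1 1/2 4797/5000
2 1 9403/10000
3 3/2 1141/1250
4 2 8681/10000
5 5/2 2053/2500
6 3 8059/10000
7 7/2 7571/10000
s(3.5y) = (1/(7571/10000) − 1)/(7/2) = 694/7571 ≈ 9.1666%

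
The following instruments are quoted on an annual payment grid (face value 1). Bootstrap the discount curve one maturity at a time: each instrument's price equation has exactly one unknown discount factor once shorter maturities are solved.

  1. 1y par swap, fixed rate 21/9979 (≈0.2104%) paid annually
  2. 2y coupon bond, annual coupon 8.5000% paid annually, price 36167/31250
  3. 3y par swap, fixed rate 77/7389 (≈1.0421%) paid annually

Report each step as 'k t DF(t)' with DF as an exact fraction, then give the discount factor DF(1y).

1 1 9979/10000
2 2 1977/2000
3 3 2423/2500
DF(1y) = 9979/10000 ≈ 0.997900

step 1 [1y] swap r/1=21/9979: DF=(1 − 21/9979·(0))/(1+21/9979) = 9979/10000 ≈ 0.997900
step 2 [2y] bond c/1=17/200: DF=(36167/31250 − 17/200·(0.997900))/(1+17/200) = 1977/2000 ≈ 0.988500
step 3 [3y] swap r/1=77/7389: DF=(1 − 77/7389·(0.997900+0.988500))/(1+77/7389) = 2423/2500 ≈ 0.969200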